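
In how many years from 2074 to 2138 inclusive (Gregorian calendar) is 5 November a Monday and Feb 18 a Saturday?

Check each year's weekday for 5 November and Feb 18:
  2074: Mon/Sun  2075: Tue/Mon  2076: Thu/Tue  2077: Fri/Thu  2078: Sat/Fri  2079: Sun/Sat  2080: Tue/Sun  2081: Wed/Tue  2082: Thu/Wed  2083: Fri/Thu  2084: Sun/Fri  2085: Mon/Sun  2086: Tue/Mon  2087: Wed/Tue  …(37 more)…  2125: Mon/Sun  2126: Tue/Mon  2127: Wed/Tue  2128: Fri/Wed  2129: Sat/Fri  2130: Sun/Sat  2131: Mon/Sun  2132: Wed/Mon  2133: Thu/Wed  2134: Fri/Thu  2135: Sat/Fri  2136: Mon/Sat ✓  2137: Tue/Mon  2138: Wed/Tue
Both conditions hold in: 2096, 2108, 2136 — 3.

3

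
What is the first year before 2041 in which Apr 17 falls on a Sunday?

From one year to the next, a fixed date's weekday advances by 1, or by 2 when a Feb 29 lies between the two dates.
2041: April 17 is Wednesday.
2040: Tuesday (−1)
2039: Sunday (−2)
Apr 17 falls on a Sunday in 2039.

2039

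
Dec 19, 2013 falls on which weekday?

January 1, 2013 is a Tuesday.
December 19 is day 353 of the year, i.e. 352 days after Jan 1.
352 mod 7 = 2, so advance 2 weekdays from Tuesday: Thursday.

Thursday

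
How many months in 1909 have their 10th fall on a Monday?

Check the 10th of each month of 1909: Jan 10: Sun, Feb 10: Wed, Mar 10: Wed, Apr 10: Sat, May 10: Mon, Jun 10: Thu, Jul 10: Sat, Aug 10: Tue, Sep 10: Fri, Oct 10: Sun, Nov 10: Wed, Dec 10: Fri.
Monday occurs in May — 1 month.

1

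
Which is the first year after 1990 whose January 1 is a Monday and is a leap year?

1996

Jan 1 advances by 2 weekdays after a leap year and by 1 after a common year.
1990: Jan 1 is Monday.
1991: Tuesday
1992: Wednesday (leap)
1993: Friday
1994: Saturday
1995: Sunday
1996: Monday (leap)
1996 begins on a Monday and is a leap year.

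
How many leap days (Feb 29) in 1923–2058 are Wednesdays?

5

Leap years in 1923–2058: 34 of them.
Feb 29 weekday advances by 5 (mod 7) from one leap year to the next four years later (or differs when a century non-leap intervenes).
Leap-day weekdays: 1924:Fri 1928:Wed✓ 1932:Mon 1936:Sat 1940:Thu 1944:Tue 1948:Sun 1952:Fri 1956:Wed✓ 1960:Mon 1964:Sat 1968:Thu 1972:Tue …(8 more)… 2008:Fri 2012:Wed✓ 2016:Mon 2020:Sat 2024:Thu 2028:Tue 2032:Sun 2036:Fri 2040:Wed✓ 2044:Mon 2048:Sat 2052:Thu 2056:Tue
Wednesday: 1928, 1956, 1984, 2012, 2040 → 5.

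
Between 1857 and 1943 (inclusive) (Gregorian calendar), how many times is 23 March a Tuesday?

12

Track 23 March's weekday year by year (advancing +1, or +2 across a Feb 29):
  1857: Mon  1858: Tue (+1) ✓  1859: Wed (+1)  1860: Fri (+2)  1861: Sat (+1)
  1862: Sun (+1)  1863: Mon (+1)  1864: Wed (+2)  1865: Thu (+1)  1866: Fri (+1)
  1867: Sat (+1)  1868: Mon (+2)  1869: Tue (+1) ✓  1870: Wed (+1)  … (59 more years) …
  1930: Sun (+1)  1931: Mon (+1)  1932: Wed (+2)  1933: Thu (+1)  1934: Fri (+1)
  1935: Sat (+1)  1936: Mon (+2)  1937: Tue (+1) ✓  1938: Wed (+1)  1939: Thu (+1)
  1940: Sat (+2)  1941: Sun (+1)  1942: Mon (+1)  1943: Tue (+1) ✓
Tuesday years: 1858, 1869, 1875, 1880, 1886, 1897, 1909, 1915, 1920, 1926, 1937, 1943 — 12 in total.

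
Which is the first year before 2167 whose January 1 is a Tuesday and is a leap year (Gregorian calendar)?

2160

Jan 1 advances by 2 weekdays after a leap year and by 1 after a common year.
2167: Jan 1 is Thursday.
2166: Wednesday
2165: Tuesday
2164: Sunday (leap)
2163: Saturday
2162: Friday
2161: Thursday
2160: Tuesday (leap)
2160 begins on a Tuesday and is a leap year.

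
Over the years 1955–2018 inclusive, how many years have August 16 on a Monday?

8

Track August 16's weekday year by year (advancing +1, or +2 across a Feb 29):
  1955: Tue  1956: Thu (+2)  1957: Fri (+1)  1958: Sat (+1)  1959: Sun (+1)
  1960: Tue (+2)  1961: Wed (+1)  1962: Thu (+1)  1963: Fri (+1)  1964: Sun (+2)
  1965: Mon (+1) ✓  1966: Tue (+1)  1967: Wed (+1)  1968: Fri (+2)  … (36 more years) …
  2005: Tue (+1)  2006: Wed (+1)  2007: Thu (+1)  2008: Sat (+2)  2009: Sun (+1)
  2010: Mon (+1) ✓  2011: Tue (+1)  2012: Thu (+2)  2013: Fri (+1)  2014: Sat (+1)
  2015: Sun (+1)  2016: Tue (+2)  2017: Wed (+1)  2018: Thu (+1)
Monday years: 1965, 1971, 1976, 1982, 1993, 1999, 2004, 2010 — 8 in total.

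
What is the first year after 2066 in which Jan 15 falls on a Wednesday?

2070

From one year to the next, a fixed date's weekday advances by 1, or by 2 when a Feb 29 lies between the two dates.
2066: January 15 is Friday.
2067: Saturday (+1)
2068: Sunday (+1)
2069: Tuesday (+2)
2070: Wednesday (+1)
Jan 15 falls on a Wednesday in 2070.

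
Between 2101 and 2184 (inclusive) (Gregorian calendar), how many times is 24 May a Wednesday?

Track 24 May's weekday year by year (advancing +1, or +2 across a Feb 29):
  2101: Tue  2102: Wed (+1) ✓  2103: Thu (+1)  2104: Sat (+2)  2105: Sun (+1)
  2106: Mon (+1)  2107: Tue (+1)  2108: Thu (+2)  2109: Fri (+1)  2110: Sat (+1)
  2111: Sun (+1)  2112: Tue (+2)  2113: Wed (+1) ✓  2114: Thu (+1)  … (56 more years) …
  2171: Fri (+1)  2172: Sun (+2)  2173: Mon (+1)  2174: Tue (+1)  2175: Wed (+1) ✓
  2176: Fri (+2)  2177: Sat (+1)  2178: Sun (+1)  2179: Mon (+1)  2180: Wed (+2) ✓
  2181: Thu (+1)  2182: Fri (+1)  2183: Sat (+1)  2184: Mon (+2)
Wednesday years: 2102, 2113, 2119, 2124, 2130, 2141, 2147, 2152, 2158, 2169, 2175, 2180 — 12 in total.

12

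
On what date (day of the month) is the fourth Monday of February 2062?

February 1, 2062 is a Wednesday, so the first Monday is the 6th.
The fourth Monday is 6 + 21 = 27.

27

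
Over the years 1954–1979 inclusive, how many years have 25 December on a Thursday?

Track 25 December's weekday year by year (advancing +1, or +2 across a Feb 29):
  1954: Sat  1955: Sun (+1)  1956: Tue (+2)  1957: Wed (+1)  1958: Thu (+1) ✓
  1959: Fri (+1)  1960: Sun (+2)  1961: Mon (+1)  1962: Tue (+1)  1963: Wed (+1)
  1964: Fri (+2)  1965: Sat (+1)  1966: Sun (+1)  1967: Mon (+1)  1968: Wed (+2)
  1969: Thu (+1) ✓  1970: Fri (+1)  1971: Sat (+1)  1972: Mon (+2)  1973: Tue (+1)
  1974: Wed (+1)  1975: Thu (+1) ✓  1976: Sat (+2)  1977: Sun (+1)  1978: Mon (+1)
  1979: Tue (+1)
Thursday years: 1958, 1969, 1975 — 3 in total.

3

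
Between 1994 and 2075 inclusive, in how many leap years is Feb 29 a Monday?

Leap years in 1994–2075: 20 of them.
Feb 29 weekday advances by 5 (mod 7) from one leap year to the next four years later (or differs when a century non-leap intervenes).
Leap-day weekdays: 1996:Thu 2000:Tue 2004:Sun 2008:Fri 2012:Wed 2016:Mon✓ 2020:Sat 2024:Thu 2028:Tue 2032:Sun 2036:Fri 2040:Wed 2044:Mon✓ 2048:Sat 2052:Thu 2056:Tue 2060:Sun 2064:Fri 2068:Wed 2072:Mon✓
Monday: 2016, 2044, 2072 → 3.

3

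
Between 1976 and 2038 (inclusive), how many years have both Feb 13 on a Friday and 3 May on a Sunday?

Check each year's weekday for Feb 13 and 3 May:
  1976: Fri/Mon  1977: Sun/Tue  1978: Mon/Wed  1979: Tue/Thu  1980: Wed/Sat  1981: Fri/Sun ✓  1982: Sat/Mon  1983: Sun/Tue  1984: Mon/Thu  1985: Wed/Fri  1986: Thu/Sat  1987: Fri/Sun ✓  1988: Sat/Tue  1989: Mon/Wed  …(35 more)…  2025: Thu/Sat  2026: Fri/Sun ✓  2027: Sat/Mon  2028: Sun/Wed  2029: Tue/Thu  2030: Wed/Fri  2031: Thu/Sat  2032: Fri/Mon  2033: Sun/Tue  2034: Mon/Wed  2035: Tue/Thu  2036: Wed/Sat  2037: Fri/Sun ✓  2038: Sat/Mon
Both conditions hold in: 1981, 1987, 1998, 2009, 2015, 2026, 2037 — 7.

7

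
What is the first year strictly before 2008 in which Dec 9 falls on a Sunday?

From one year to the next, a fixed date's weekday advances by 1, or by 2 when a Feb 29 lies between the two dates.
2008: December 9 is Tuesday.
2007: Sunday (−2)
Dec 9 falls on a Sunday in 2007.

2007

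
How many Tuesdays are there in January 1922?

January 1922 has 31 days and begins on Sunday.
The first Tuesday is January 3.
Tuesdays fall on 3, 10, 17, 24, 31 — that's 5.

5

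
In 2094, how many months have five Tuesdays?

4

A month of length L has five Tuesdays iff its first Tuesday is on day ≤ L−28 (so day 1–3 in a 31-day month, 1–2 in a 30-day month, day 1 in a leap February).
Checking each month of 2094: Jan starts Fri (31d); Feb starts Mon (28d); Mar starts Mon (31d) ✓; Apr starts Thu (30d); May starts Sat (31d); Jun starts Tue (30d) ✓; Jul starts Thu (31d); Aug starts Sun (31d) ✓; Sep starts Wed (30d); Oct starts Fri (31d); Nov starts Mon (30d) ✓; Dec starts Wed (31d).
Five-Tuesday months: March, June, August, November → 4.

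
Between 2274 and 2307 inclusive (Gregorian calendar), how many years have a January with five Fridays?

14

January has 31 days; it has five Fridays when Friday falls among the first (month-length − 28) days — i.e. when January 1 is one of Friday/Thursday/Wednesday.
January 1 by year: 2274:Thu✓ 2275:Fri✓ 2276:Sat 2277:Mon 2278:Tue 2279:Wed✓ 2280:Thu✓ 2281:Sat 2282:Sun 2283:Mon 2284:Tue 2285:Thu✓ 2286:Fri✓ 2287:Sat 2288:Sun …(4 more)… 2293:Sun 2294:Mon 2295:Tue 2296:Wed✓ 2297:Fri✓ 2298:Sat 2299:Sun 2300:Mon 2301:Tue 2302:Wed✓ 2303:Thu✓ 2304:Fri✓ 2305:Sun 2306:Mon 2307:Tue
Years with five Fridays: 2274, 2275, 2279, 2280, 2285, 2286, 2290, 2291, 2292, 2296, 2297, 2302, 2303, 2304 → 14.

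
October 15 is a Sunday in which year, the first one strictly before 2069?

2062

From one year to the next, a fixed date's weekday advances by 1, or by 2 when a Feb 29 lies between the two dates.
2069: October 15 is Tuesday.
2068: Monday (−1)
2067: Saturday (−2)
2066: Friday (−1)
2065: Thursday (−1)
2064: Wednesday (−1)
2063: Monday (−2)
2062: Sunday (−1)
October 15 falls on a Sunday in 2062.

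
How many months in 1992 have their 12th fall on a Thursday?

Check the 12th of each month of 1992: Jan 12: Sun, Feb 12: Wed, Mar 12: Thu, Apr 12: Sun, May 12: Tue, Jun 12: Fri, Jul 12: Sun, Aug 12: Wed, Sep 12: Sat, Oct 12: Mon, Nov 12: Thu, Dec 12: Sat.
Thursday occurs in March, November — 2 months.

2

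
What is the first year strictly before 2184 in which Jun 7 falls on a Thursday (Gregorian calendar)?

From one year to the next, a fixed date's weekday advances by 1, or by 2 when a Feb 29 lies between the two dates.
2184: June 7 is Monday.
2183: Saturday (−2)
2182: Friday (−1)
2181: Thursday (−1)
Jun 7 falls on a Thursday in 2181.

2181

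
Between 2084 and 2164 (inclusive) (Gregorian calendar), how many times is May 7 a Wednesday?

Track May 7's weekday year by year (advancing +1, or +2 across a Feb 29):
  2084: Sun  2085: Mon (+1)  2086: Tue (+1)  2087: Wed (+1) ✓  2088: Fri (+2)
  2089: Sat (+1)  2090: Sun (+1)  2091: Mon (+1)  2092: Wed (+2) ✓  2093: Thu (+1)
  2094: Fri (+1)  2095: Sat (+1)  2096: Mon (+2)  2097: Tue (+1)  … (53 more years) …
  2151: Fri (+1)  2152: Sun (+2)  2153: Mon (+1)  2154: Tue (+1)  2155: Wed (+1) ✓
  2156: Fri (+2)  2157: Sat (+1)  2158: Sun (+1)  2159: Mon (+1)  2160: Wed (+2) ✓
  2161: Thu (+1)  2162: Fri (+1)  2163: Sat (+1)  2164: Mon (+2)
Wednesday years: 2087, 2092, 2098, 2104, 2110, 2121, 2127, 2132, 2138, 2149, 2155, 2160 — 12 in total.

12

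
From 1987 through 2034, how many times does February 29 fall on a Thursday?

Leap years in 1987–2034: 12 of them.
Feb 29 weekday advances by 5 (mod 7) from one leap year to the next four years later (or differs when a century non-leap intervenes).
Leap-day weekdays: 1988:Mon 1992:Sat 1996:Thu✓ 2000:Tue 2004:Sun 2008:Fri 2012:Wed 2016:Mon 2020:Sat 2024:Thu✓ 2028:Tue 2032:Sun
Thursday: 1996, 2024 → 2.

2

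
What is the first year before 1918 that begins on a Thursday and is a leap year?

1880

Jan 1 advances by 2 weekdays after a leap year and by 1 after a common year.
1918: Jan 1 is Tuesday.
1917: Monday
1916: Saturday (leap)
1915: Friday
1914: Thursday
1913: Wednesday
1912: Monday (leap)
1911: Sunday
1910: Saturday
1909: Friday
1908: Wednesday (leap)
1907: Tuesday
1906: Monday
1905: Sunday
1904: Friday (leap)
1903: Thursday
1902: Wednesday
1901: Tuesday
1900: Monday
1899: Sunday
1898: Saturday
1897: Friday
1896: Wednesday (leap)
1895: Tuesday
1894: Monday
1893: Sunday
1892: Friday (leap)
1891: Thursday
1890: Wednesday
1889: Tuesday
1888: Sunday (leap)
1887: Saturday
1886: Friday
1885: Thursday
1884: Tuesday (leap)
1883: Monday
1882: Sunday
1881: Saturday
1880: Thursday (leap)
1880 begins on a Thursday and is a leap year.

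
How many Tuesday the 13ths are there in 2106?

Check the 13th of each month of 2106: Jan 13: Wed, Feb 13: Sat, Mar 13: Sat, Apr 13: Tue, May 13: Thu, Jun 13: Sun, Jul 13: Tue, Aug 13: Fri, Sep 13: Mon, Oct 13: Wed, Nov 13: Sat, Dec 13: Mon.
Tuesday occurs in April, July — 2 months.

2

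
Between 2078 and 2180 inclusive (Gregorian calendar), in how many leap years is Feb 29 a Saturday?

3

Leap years in 2078–2180: 25 of them.
Feb 29 weekday advances by 5 (mod 7) from one leap year to the next four years later (or differs when a century non-leap intervenes).
Leap-day weekdays: 2080:Thu 2084:Tue 2088:Sun 2092:Fri 2096:Wed 2104:Fri 2108:Wed 2112:Mon 2116:Sat✓ 2120:Thu 2124:Tue 2128:Sun 2132:Fri 2136:Wed 2140:Mon 2144:Sat✓ 2148:Thu 2152:Tue 2156:Sun 2160:Fri 2164:Wed 2168:Mon 2172:Sat✓ 2176:Thu 2180:Tue
Saturday: 2116, 2144, 2172 → 3.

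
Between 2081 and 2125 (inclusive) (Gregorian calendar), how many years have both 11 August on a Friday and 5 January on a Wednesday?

2

Check each year's weekday for 11 August and 5 January:
  2081: Mon/Sun  2082: Tue/Mon  2083: Wed/Tue  2084: Fri/Wed ✓  2085: Sat/Fri  2086: Sun/Sat  2087: Mon/Sun  2088: Wed/Mon  2089: Thu/Wed  2090: Fri/Thu  2091: Sat/Fri  2092: Mon/Sat  2093: Tue/Mon  2094: Wed/Tue  …(17 more)…  2112: Thu/Tue  2113: Fri/Thu  2114: Sat/Fri  2115: Sun/Sat  2116: Tue/Sun  2117: Wed/Tue  2118: Thu/Wed  2119: Fri/Thu  2120: Sun/Fri  2121: Mon/Sun  2122: Tue/Mon  2123: Wed/Tue  2124: Fri/Wed ✓  2125: Sat/Fri
Both conditions hold in: 2084, 2124 — 2.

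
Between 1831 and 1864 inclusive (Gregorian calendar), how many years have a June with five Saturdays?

June has 30 days; it has five Saturdays when Saturday falls among the first (month-length − 28) days — i.e. when June 1 is one of Saturday/Friday.
June 1 by year: 1831:Wed 1832:Fri✓ 1833:Sat✓ 1834:Sun 1835:Mon 1836:Wed 1837:Thu 1838:Fri✓ 1839:Sat✓ 1840:Mon 1841:Tue 1842:Wed 1843:Thu 1844:Sat✓ 1845:Sun …(4 more)… 1850:Sat✓ 1851:Sun 1852:Tue 1853:Wed 1854:Thu 1855:Fri✓ 1856:Sun 1857:Mon 1858:Tue 1859:Wed 1860:Fri✓ 1861:Sat✓ 1862:Sun 1863:Mon 1864:Wed
Years with five Saturdays: 1832, 1833, 1838, 1839, 1844, 1849, 1850, 1855, 1860, 1861 → 10.

10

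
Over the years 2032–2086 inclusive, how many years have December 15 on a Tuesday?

Track December 15's weekday year by year (advancing +1, or +2 across a Feb 29):
  2032: Wed  2033: Thu (+1)  2034: Fri (+1)  2035: Sat (+1)  2036: Mon (+2)
  2037: Tue (+1) ✓  2038: Wed (+1)  2039: Thu (+1)  2040: Sat (+2)  2041: Sun (+1)
  2042: Mon (+1)  2043: Tue (+1) ✓  2044: Thu (+2)  2045: Fri (+1)  … (27 more years) …
  2073: Fri (+1)  2074: Sat (+1)  2075: Sun (+1)  2076: Tue (+2) ✓  2077: Wed (+1)
  2078: Thu (+1)  2079: Fri (+1)  2080: Sun (+2)  2081: Mon (+1)  2082: Tue (+1) ✓
  2083: Wed (+1)  2084: Fri (+2)  2085: Sat (+1)  2086: Sun (+1)
Tuesday years: 2037, 2043, 2048, 2054, 2065, 2071, 2076, 2082 — 8 in total.

8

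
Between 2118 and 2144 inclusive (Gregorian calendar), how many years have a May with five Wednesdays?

May has 31 days; it has five Wednesdays when Wednesday falls among the first (month-length − 28) days — i.e. when May 1 is one of Wednesday/Tuesday/Monday.
May 1 by year: 2118:Sun 2119:Mon✓ 2120:Wed✓ 2121:Thu 2122:Fri 2123:Sat 2124:Mon✓ 2125:Tue✓ 2126:Wed✓ 2127:Thu 2128:Sat 2129:Sun 2130:Mon✓ 2131:Tue✓ 2132:Thu 2133:Fri 2134:Sat 2135:Sun 2136:Tue✓ 2137:Wed✓ 2138:Thu 2139:Fri 2140:Sun 2141:Mon✓ 2142:Tue✓ 2143:Wed✓ 2144:Fri
Years with five Wednesdays: 2119, 2120, 2124, 2125, 2126, 2130, 2131, 2136, 2137, 2141, 2142, 2143 → 12.

12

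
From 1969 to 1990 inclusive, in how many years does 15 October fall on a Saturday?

3

Track 15 October's weekday year by year (advancing +1, or +2 across a Feb 29):
  1969: Wed  1970: Thu (+1)  1971: Fri (+1)  1972: Sun (+2)  1973: Mon (+1)
  1974: Tue (+1)  1975: Wed (+1)  1976: Fri (+2)  1977: Sat (+1) ✓  1978: Sun (+1)
  1979: Mon (+1)  1980: Wed (+2)  1981: Thu (+1)  1982: Fri (+1)  1983: Sat (+1) ✓
  1984: Mon (+2)  1985: Tue (+1)  1986: Wed (+1)  1987: Thu (+1)  1988: Sat (+2) ✓
  1989: Sun (+1)  1990: Mon (+1)
Saturday years: 1977, 1983, 1988 — 3 in total.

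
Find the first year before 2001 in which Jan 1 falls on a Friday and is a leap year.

Jan 1 advances by 2 weekdays after a leap year and by 1 after a common year.
2001: Jan 1 is Monday.
2000: Saturday (leap)
1999: Friday
1998: Thursday
1997: Wednesday
1996: Monday (leap)
1995: Sunday
1994: Saturday
1993: Friday
1992: Wednesday (leap)
1991: Tuesday
1990: Monday
1989: Sunday
1988: Friday (leap)
1988 begins on a Friday and is a leap year.

1988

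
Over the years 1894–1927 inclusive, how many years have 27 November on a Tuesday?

Track 27 November's weekday year by year (advancing +1, or +2 across a Feb 29):
  1894: Tue ✓  1895: Wed (+1)  1896: Fri (+2)  1897: Sat (+1)  1898: Sun (+1)
  1899: Mon (+1)  1900: Tue (+1) ✓  1901: Wed (+1)  1902: Thu (+1)  1903: Fri (+1)
  1904: Sun (+2)  1905: Mon (+1)  1906: Tue (+1) ✓  1907: Wed (+1)  … (6 more years) …
  1914: Fri (+1)  1915: Sat (+1)  1916: Mon (+2)  1917: Tue (+1) ✓  1918: Wed (+1)
  1919: Thu (+1)  1920: Sat (+2)  1921: Sun (+1)  1922: Mon (+1)  1923: Tue (+1) ✓
  1924: Thu (+2)  1925: Fri (+1)  1926: Sat (+1)  1927: Sun (+1)
Tuesday years: 1894, 1900, 1906, 1917, 1923 — 5 in total.

5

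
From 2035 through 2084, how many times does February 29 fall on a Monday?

Leap years in 2035–2084: 13 of them.
Feb 29 weekday advances by 5 (mod 7) from one leap year to the next four years later (or differs when a century non-leap intervenes).
Leap-day weekdays: 2036:Fri 2040:Wed 2044:Mon✓ 2048:Sat 2052:Thu 2056:Tue 2060:Sun 2064:Fri 2068:Wed 2072:Mon✓ 2076:Sat 2080:Thu 2084:Tue
Monday: 2044, 2072 → 2.

2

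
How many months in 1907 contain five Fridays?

4

A month of length L has five Fridays iff its first Friday is on day ≤ L−28 (so day 1–3 in a 31-day month, 1–2 in a 30-day month, day 1 in a leap February).
Checking each month of 1907: Jan starts Tue (31d); Feb starts Fri (28d); Mar starts Fri (31d) ✓; Apr starts Mon (30d); May starts Wed (31d) ✓; Jun starts Sat (30d); Jul starts Mon (31d); Aug starts Thu (31d) ✓; Sep starts Sun (30d); Oct starts Tue (31d); Nov starts Fri (30d) ✓; Dec starts Sun (31d).
Five-Friday months: March, May, August, November → 4.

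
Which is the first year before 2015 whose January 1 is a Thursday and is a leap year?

2004

Jan 1 advances by 2 weekdays after a leap year and by 1 after a common year.
2015: Jan 1 is Thursday.
2014: Wednesday
2013: Tuesday
2012: Sunday (leap)
2011: Saturday
2010: Friday
2009: Thursday
2008: Tuesday (leap)
2007: Monday
2006: Sunday
2005: Saturday
2004: Thursday (leap)
2004 begins on a Thursday and is a leap year.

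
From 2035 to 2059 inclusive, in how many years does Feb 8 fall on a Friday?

Track Feb 8's weekday year by year (advancing +1, or +2 across a Feb 29):
  2035: Thu  2036: Fri (+1) ✓  2037: Sun (+2)  2038: Mon (+1)  2039: Tue (+1)
  2040: Wed (+1)  2041: Fri (+2) ✓  2042: Sat (+1)  2043: Sun (+1)  2044: Mon (+1)
  2045: Wed (+2)  2046: Thu (+1)  2047: Fri (+1) ✓  2048: Sat (+1)  2049: Mon (+2)
  2050: Tue (+1)  2051: Wed (+1)  2052: Thu (+1)  2053: Sat (+2)  2054: Sun (+1)
  2055: Mon (+1)  2056: Tue (+1)  2057: Thu (+2)  2058: Fri (+1) ✓  2059: Sat (+1)
Friday years: 2036, 2041, 2047, 2058 — 4 in total.

4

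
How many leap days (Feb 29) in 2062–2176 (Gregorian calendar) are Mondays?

4

Leap years in 2062–2176: 28 of them.
Feb 29 weekday advances by 5 (mod 7) from one leap year to the next four years later (or differs when a century non-leap intervenes).
Leap-day weekdays: 2064:Fri 2068:Wed 2072:Mon✓ 2076:Sat 2080:Thu 2084:Tue 2088:Sun 2092:Fri 2096:Wed 2104:Fri 2108:Wed 2112:Mon✓ 2116:Sat 2120:Thu 2124:Tue 2128:Sun 2132:Fri 2136:Wed 2140:Mon✓ 2144:Sat 2148:Thu 2152:Tue 2156:Sun 2160:Fri 2164:Wed 2168:Mon✓ 2172:Sat 2176:Thu
Monday: 2072, 2112, 2140, 2168 → 4.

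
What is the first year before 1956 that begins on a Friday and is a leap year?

1932

Jan 1 advances by 2 weekdays after a leap year and by 1 after a common year.
1956: Jan 1 is Sunday (leap).
1955: Saturday
1954: Friday
1953: Thursday
1952: Tuesday (leap)
1951: Monday
1950: Sunday
1949: Saturday
1948: Thursday (leap)
1947: Wednesday
1946: Tuesday
1945: Monday
1944: Saturday (leap)
1943: Friday
1942: Thursday
1941: Wednesday
1940: Monday (leap)
1939: Sunday
1938: Saturday
1937: Friday
1936: Wednesday (leap)
1935: Tuesday
1934: Monday
1933: Sunday
1932: Friday (leap)
1932 begins on a Friday and is a leap year.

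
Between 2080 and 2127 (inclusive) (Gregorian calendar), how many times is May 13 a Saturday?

Track May 13's weekday year by year (advancing +1, or +2 across a Feb 29):
  2080: Mon  2081: Tue (+1)  2082: Wed (+1)  2083: Thu (+1)  2084: Sat (+2) ✓
  2085: Sun (+1)  2086: Mon (+1)  2087: Tue (+1)  2088: Thu (+2)  2089: Fri (+1)
  2090: Sat (+1) ✓  2091: Sun (+1)  2092: Tue (+2)  2093: Wed (+1)  … (20 more years) …
  2114: Sun (+1)  2115: Mon (+1)  2116: Wed (+2)  2117: Thu (+1)  2118: Fri (+1)
  2119: Sat (+1) ✓  2120: Mon (+2)  2121: Tue (+1)  2122: Wed (+1)  2123: Thu (+1)
  2124: Sat (+2) ✓  2125: Sun (+1)  2126: Mon (+1)  2127: Tue (+1)
Saturday years: 2084, 2090, 2102, 2113, 2119, 2124 — 6 in total.

6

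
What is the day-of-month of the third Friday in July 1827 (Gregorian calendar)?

July 1, 1827 is a Sunday, so the first Friday is the 6th.
The third Friday is 6 + 14 = 20.

20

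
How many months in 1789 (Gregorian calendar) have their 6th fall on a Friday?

Check the 6th of each month of 1789: Jan 6: Tue, Feb 6: Fri, Mar 6: Fri, Apr 6: Mon, May 6: Wed, Jun 6: Sat, Jul 6: Mon, Aug 6: Thu, Sep 6: Sun, Oct 6: Tue, Nov 6: Fri, Dec 6: Sun.
Friday occurs in February, March, November — 3 months.

3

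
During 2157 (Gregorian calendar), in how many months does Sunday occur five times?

A month of length L has five Sundays iff its first Sunday is on day ≤ L−28 (so day 1–3 in a 31-day month, 1–2 in a 30-day month, day 1 in a leap February).
Checking each month of 2157: Jan starts Sat (31d) ✓; Feb starts Tue (28d); Mar starts Tue (31d); Apr starts Fri (30d); May starts Sun (31d) ✓; Jun starts Wed (30d); Jul starts Fri (31d) ✓; Aug starts Mon (31d); Sep starts Thu (30d); Oct starts Sat (31d) ✓; Nov starts Tue (30d); Dec starts Thu (31d).
Five-Sunday months: January, May, July, October → 4.

4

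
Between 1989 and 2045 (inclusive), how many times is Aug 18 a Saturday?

Track Aug 18's weekday year by year (advancing +1, or +2 across a Feb 29):
  1989: Fri  1990: Sat (+1) ✓  1991: Sun (+1)  1992: Tue (+2)  1993: Wed (+1)
  1994: Thu (+1)  1995: Fri (+1)  1996: Sun (+2)  1997: Mon (+1)  1998: Tue (+1)
  1999: Wed (+1)  2000: Fri (+2)  2001: Sat (+1) ✓  2002: Sun (+1)  … (29 more years) …
  2032: Wed (+2)  2033: Thu (+1)  2034: Fri (+1)  2035: Sat (+1) ✓  2036: Mon (+2)
  2037: Tue (+1)  2038: Wed (+1)  2039: Thu (+1)  2040: Sat (+2) ✓  2041: Sun (+1)
  2042: Mon (+1)  2043: Tue (+1)  2044: Thu (+2)  2045: Fri (+1)
Saturday years: 1990, 2001, 2007, 2012, 2018, 2029, 2035, 2040 — 8 in total.

8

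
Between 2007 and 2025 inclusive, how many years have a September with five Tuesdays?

6

September has 30 days; it has five Tuesdays when Tuesday falls among the first (month-length − 28) days — i.e. when September 1 is one of Tuesday/Monday.
September 1 by year: 2007:Sat 2008:Mon✓ 2009:Tue✓ 2010:Wed 2011:Thu 2012:Sat 2013:Sun 2014:Mon✓ 2015:Tue✓ 2016:Thu 2017:Fri 2018:Sat 2019:Sun 2020:Tue✓ 2021:Wed 2022:Thu 2023:Fri 2024:Sun 2025:Mon✓
Years with five Tuesdays: 2008, 2009, 2014, 2015, 2020, 2025 → 6.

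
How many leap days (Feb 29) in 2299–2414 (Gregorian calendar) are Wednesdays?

Leap years in 2299–2414: 28 of them.
Feb 29 weekday advances by 5 (mod 7) from one leap year to the next four years later (or differs when a century non-leap intervenes).
Leap-day weekdays: 2304:Mon 2308:Sat 2312:Thu 2316:Tue 2320:Sun 2324:Fri 2328:Wed✓ 2332:Mon 2336:Sat 2340:Thu 2344:Tue 2348:Sun 2352:Fri 2356:Wed✓ 2360:Mon 2364:Sat 2368:Thu 2372:Tue 2376:Sun 2380:Fri 2384:Wed✓ 2388:Mon 2392:Sat 2396:Thu 2400:Tue 2404:Sun 2408:Fri 2412:Wed✓
Wednesday: 2328, 2356, 2384, 2412 → 4.

4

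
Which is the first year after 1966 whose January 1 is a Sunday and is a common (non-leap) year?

1967

Jan 1 advances by 2 weekdays after a leap year and by 1 after a common year.
1966: Jan 1 is Saturday.
1967: Sunday
1967 begins on a Sunday and is a common year.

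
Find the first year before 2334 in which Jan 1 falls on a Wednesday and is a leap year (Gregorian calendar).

Jan 1 advances by 2 weekdays after a leap year and by 1 after a common year.
2334: Jan 1 is Monday.
2333: Sunday
2332: Friday (leap)
2331: Thursday
2330: Wednesday
2329: Tuesday
2328: Sunday (leap)
2327: Saturday
2326: Friday
2325: Thursday
2324: Tuesday (leap)
2323: Monday
2322: Sunday
2321: Saturday
2320: Thursday (leap)
2319: Wednesday
2318: Tuesday
2317: Monday
2316: Saturday (leap)
2315: Friday
2314: Thursday
2313: Wednesday
2312: Monday (leap)
2311: Sunday
2310: Saturday
2309: Friday
2308: Wednesday (leap)
2308 begins on a Wednesday and is a leap year.

2308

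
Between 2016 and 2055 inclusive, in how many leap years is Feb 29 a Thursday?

2

Leap years in 2016–2055: 10 of them.
Feb 29 weekday advances by 5 (mod 7) from one leap year to the next four years later (or differs when a century non-leap intervenes).
Leap-day weekdays: 2016:Mon 2020:Sat 2024:Thu✓ 2028:Tue 2032:Sun 2036:Fri 2040:Wed 2044:Mon 2048:Sat 2052:Thu✓
Thursday: 2024, 2052 → 2.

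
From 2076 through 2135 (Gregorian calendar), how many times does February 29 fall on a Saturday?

2

Leap years in 2076–2135: 14 of them.
Feb 29 weekday advances by 5 (mod 7) from one leap year to the next four years later (or differs when a century non-leap intervenes).
Leap-day weekdays: 2076:Sat✓ 2080:Thu 2084:Tue 2088:Sun 2092:Fri 2096:Wed 2104:Fri 2108:Wed 2112:Mon 2116:Sat✓ 2120:Thu 2124:Tue 2128:Sun 2132:Fri
Saturday: 2076, 2116 → 2.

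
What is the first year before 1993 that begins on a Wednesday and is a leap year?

Jan 1 advances by 2 weekdays after a leap year and by 1 after a common year.
1993: Jan 1 is Friday.
1992: Wednesday (leap)
1992 begins on a Wednesday and is a leap year.

1992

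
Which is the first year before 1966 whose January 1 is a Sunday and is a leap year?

Jan 1 advances by 2 weekdays after a leap year and by 1 after a common year.
1966: Jan 1 is Saturday.
1965: Friday
1964: Wednesday (leap)
1963: Tuesday
1962: Monday
1961: Sunday
1960: Friday (leap)
1959: Thursday
1958: Wednesday
1957: Tuesday
1956: Sunday (leap)
1956 begins on a Sunday and is a leap year.

1956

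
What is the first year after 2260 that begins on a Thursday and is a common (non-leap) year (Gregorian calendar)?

Jan 1 advances by 2 weekdays after a leap year and by 1 after a common year.
2260: Jan 1 is Sunday (leap).
2261: Tuesday
2262: Wednesday
2263: Thursday
2263 begins on a Thursday and is a common year.

2263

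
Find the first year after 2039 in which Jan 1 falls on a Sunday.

Jan 1 advances by 2 weekdays after a leap year and by 1 after a common year.
2039: Jan 1 is Saturday.
2040: Sunday (leap)
2040 begins on a Sunday

2040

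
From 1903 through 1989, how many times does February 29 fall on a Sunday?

3

Leap years in 1903–1989: 22 of them.
Feb 29 weekday advances by 5 (mod 7) from one leap year to the next four years later (or differs when a century non-leap intervenes).
Leap-day weekdays: 1904:Mon 1908:Sat 1912:Thu 1916:Tue 1920:Sun✓ 1924:Fri 1928:Wed 1932:Mon 1936:Sat 1940:Thu 1944:Tue 1948:Sun✓ 1952:Fri 1956:Wed 1960:Mon 1964:Sat 1968:Thu 1972:Tue 1976:Sun✓ 1980:Fri 1984:Wed 1988:Mon
Sunday: 1920, 1948, 1976 → 3.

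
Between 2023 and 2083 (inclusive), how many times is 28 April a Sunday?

Track 28 April's weekday year by year (advancing +1, or +2 across a Feb 29):
  2023: Fri  2024: Sun (+2) ✓  2025: Mon (+1)  2026: Tue (+1)  2027: Wed (+1)
  2028: Fri (+2)  2029: Sat (+1)  2030: Sun (+1) ✓  2031: Mon (+1)  2032: Wed (+2)
  2033: Thu (+1)  2034: Fri (+1)  2035: Sat (+1)  2036: Mon (+2)  … (33 more years) …
  2070: Mon (+1)  2071: Tue (+1)  2072: Thu (+2)  2073: Fri (+1)  2074: Sat (+1)
  2075: Sun (+1) ✓  2076: Tue (+2)  2077: Wed (+1)  2078: Thu (+1)  2079: Fri (+1)
  2080: Sun (+2) ✓  2081: Mon (+1)  2082: Tue (+1)  2083: Wed (+1)
Sunday years: 2024, 2030, 2041, 2047, 2052, 2058, 2069, 2075, 2080 — 9 in total.

9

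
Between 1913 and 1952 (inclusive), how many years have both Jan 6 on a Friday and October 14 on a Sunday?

Check each year's weekday for Jan 6 and October 14:
  1913: Mon/Tue  1914: Tue/Wed  1915: Wed/Thu  1916: Thu/Sat  1917: Sat/Sun  1918: Sun/Mon  1919: Mon/Tue  1920: Tue/Thu  1921: Thu/Fri  1922: Fri/Sat  1923: Sat/Sun  1924: Sun/Tue  1925: Tue/Wed  1926: Wed/Thu  …(12 more)…  1939: Fri/Sat  1940: Sat/Mon  1941: Mon/Tue  1942: Tue/Wed  1943: Wed/Thu  1944: Thu/Sat  1945: Sat/Sun  1946: Sun/Mon  1947: Mon/Tue  1948: Tue/Thu  1949: Thu/Fri  1950: Fri/Sat  1951: Sat/Sun  1952: Sun/Tue
Both conditions hold in: 1928 — 1.

1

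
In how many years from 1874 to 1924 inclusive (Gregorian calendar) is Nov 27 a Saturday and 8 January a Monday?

0

Check each year's weekday for Nov 27 and 8 January:
  1874: Fri/Thu  1875: Sat/Fri  1876: Mon/Sat  1877: Tue/Mon  1878: Wed/Tue  1879: Thu/Wed  1880: Sat/Thu  1881: Sun/Sat  1882: Mon/Sun  1883: Tue/Mon  1884: Thu/Tue  1885: Fri/Thu  1886: Sat/Fri  1887: Sun/Sat  …(23 more)…  1911: Mon/Sun  1912: Wed/Mon  1913: Thu/Wed  1914: Fri/Thu  1915: Sat/Fri  1916: Mon/Sat  1917: Tue/Mon  1918: Wed/Tue  1919: Thu/Wed  1920: Sat/Thu  1921: Sun/Sat  1922: Mon/Sun  1923: Tue/Mon  1924: Thu/Tue
Both conditions hold in: no year — 0.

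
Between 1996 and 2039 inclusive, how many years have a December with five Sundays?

December has 31 days; it has five Sundays when Sunday falls among the first (month-length − 28) days — i.e. when December 1 is one of Sunday/Saturday/Friday.
December 1 by year: 1996:Sun✓ 1997:Mon 1998:Tue 1999:Wed 2000:Fri✓ 2001:Sat✓ 2002:Sun✓ 2003:Mon 2004:Wed 2005:Thu 2006:Fri✓ 2007:Sat✓ 2008:Mon 2009:Tue 2010:Wed …(14 more)… 2025:Mon 2026:Tue 2027:Wed 2028:Fri✓ 2029:Sat✓ 2030:Sun✓ 2031:Mon 2032:Wed 2033:Thu 2034:Fri✓ 2035:Sat✓ 2036:Mon 2037:Tue 2038:Wed 2039:Thu
Years with five Sundays: 1996, 2000, 2001, 2002, 2006, 2007, 2012, 2013, 2017, 2018, 2019, 2023, 2024, 2028, 2029, 2030, 2034, 2035 → 18.

18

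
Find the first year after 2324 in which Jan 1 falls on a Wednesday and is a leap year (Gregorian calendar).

Jan 1 advances by 2 weekdays after a leap year and by 1 after a common year.
2324: Jan 1 is Tuesday (leap).
2325: Thursday
2326: Friday
2327: Saturday
2328: Sunday (leap)
2329: Tuesday
2330: Wednesday
2331: Thursday
2332: Friday (leap)
2333: Sunday
2334: Monday
2335: Tuesday
2336: Wednesday (leap)
2336 begins on a Wednesday and is a leap year.

2336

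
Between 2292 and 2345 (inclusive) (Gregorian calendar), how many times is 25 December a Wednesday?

Track 25 December's weekday year by year (advancing +1, or +2 across a Feb 29):
  2292: Sun  2293: Mon (+1)  2294: Tue (+1)  2295: Wed (+1) ✓  2296: Fri (+2)
  2297: Sat (+1)  2298: Sun (+1)  2299: Mon (+1)  2300: Tue (+1)  2301: Wed (+1) ✓
  2302: Thu (+1)  2303: Fri (+1)  2304: Sun (+2)  2305: Mon (+1)  … (26 more years) …
  2332: Sun (+2)  2333: Mon (+1)  2334: Tue (+1)  2335: Wed (+1) ✓  2336: Fri (+2)
  2337: Sat (+1)  2338: Sun (+1)  2339: Mon (+1)  2340: Wed (+2) ✓  2341: Thu (+1)
  2342: Fri (+1)  2343: Sat (+1)  2344: Mon (+2)  2345: Tue (+1)
Wednesday years: 2295, 2301, 2307, 2312, 2318, 2329, 2335, 2340 — 8 in total.

8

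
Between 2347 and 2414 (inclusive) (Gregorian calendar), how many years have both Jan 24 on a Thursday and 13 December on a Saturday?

3

Check each year's weekday for Jan 24 and 13 December:
  2347: Fri/Sat  2348: Sat/Mon  2349: Mon/Tue  2350: Tue/Wed  2351: Wed/Thu  2352: Thu/Sat ✓  2353: Sat/Sun  2354: Sun/Mon  2355: Mon/Tue  2356: Tue/Thu  2357: Thu/Fri  2358: Fri/Sat  2359: Sat/Sun  2360: Sun/Tue  …(40 more)…  2401: Wed/Thu  2402: Thu/Fri  2403: Fri/Sat  2404: Sat/Mon  2405: Mon/Tue  2406: Tue/Wed  2407: Wed/Thu  2408: Thu/Sat ✓  2409: Sat/Sun  2410: Sun/Mon  2411: Mon/Tue  2412: Tue/Thu  2413: Thu/Fri  2414: Fri/Sat
Both conditions hold in: 2352, 2380, 2408 — 3.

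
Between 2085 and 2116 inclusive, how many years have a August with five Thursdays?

August has 31 days; it has five Thursdays when Thursday falls among the first (month-length − 28) days — i.e. when August 1 is one of Thursday/Wednesday/Tuesday.
August 1 by year: 2085:Wed✓ 2086:Thu✓ 2087:Fri 2088:Sun 2089:Mon 2090:Tue✓ 2091:Wed✓ 2092:Fri 2093:Sat 2094:Sun 2095:Mon 2096:Wed✓ 2097:Thu✓ 2098:Fri 2099:Sat 2100:Sun 2101:Mon 2102:Tue✓ 2103:Wed✓ 2104:Fri 2105:Sat 2106:Sun 2107:Mon 2108:Wed✓ 2109:Thu✓ 2110:Fri 2111:Sat 2112:Mon 2113:Tue✓ 2114:Wed✓ 2115:Thu✓ 2116:Sat
Years with five Thursdays: 2085, 2086, 2090, 2091, 2096, 2097, 2102, 2103, 2108, 2109, 2113, 2114, 2115 → 13.

13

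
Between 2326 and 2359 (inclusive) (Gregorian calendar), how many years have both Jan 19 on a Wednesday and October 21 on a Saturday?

Check each year's weekday for Jan 19 and October 21:
  2326: Tue/Thu  2327: Wed/Fri  2328: Thu/Sun  2329: Sat/Mon  2330: Sun/Tue  2331: Mon/Wed  2332: Tue/Fri  2333: Thu/Sat  2334: Fri/Sun  2335: Sat/Mon  2336: Sun/Wed  2337: Tue/Thu  2338: Wed/Fri  2339: Thu/Sat  …(6 more)…  2346: Sat/Mon  2347: Sun/Tue  2348: Mon/Thu  2349: Wed/Fri  2350: Thu/Sat  2351: Fri/Sun  2352: Sat/Tue  2353: Mon/Wed  2354: Tue/Thu  2355: Wed/Fri  2356: Thu/Sun  2357: Sat/Mon  2358: Sun/Tue  2359: Mon/Wed
Both conditions hold in: 2344 — 1.

1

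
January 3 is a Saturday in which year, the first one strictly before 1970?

From one year to the next, a fixed date's weekday advances by 1, or by 2 when a Feb 29 lies between the two dates.
1970: January 3 is Saturday.
1969: Friday (−1)
1968: Wednesday (−2)
1967: Tuesday (−1)
1966: Monday (−1)
1965: Sunday (−1)
1964: Friday (−2)
1963: Thursday (−1)
1962: Wednesday (−1)
1961: Tuesday (−1)
1960: Sunday (−2)
1959: Saturday (−1)
January 3 falls on a Saturday in 1959.

1959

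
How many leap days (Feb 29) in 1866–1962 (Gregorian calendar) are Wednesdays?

3

Leap years in 1866–1962: 23 of them.
Feb 29 weekday advances by 5 (mod 7) from one leap year to the next four years later (or differs when a century non-leap intervenes).
Leap-day weekdays: 1868:Sat 1872:Thu 1876:Tue 1880:Sun 1884:Fri 1888:Wed✓ 1892:Mon 1896:Sat 1904:Mon 1908:Sat 1912:Thu 1916:Tue 1920:Sun 1924:Fri 1928:Wed✓ 1932:Mon 1936:Sat 1940:Thu 1944:Tue 1948:Sun 1952:Fri 1956:Wed✓ 1960:Mon
Wednesday: 1888, 1928, 1956 → 3.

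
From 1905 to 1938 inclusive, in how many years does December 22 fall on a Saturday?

5

Track December 22's weekday year by year (advancing +1, or +2 across a Feb 29):
  1905: Fri  1906: Sat (+1) ✓  1907: Sun (+1)  1908: Tue (+2)  1909: Wed (+1)
  1910: Thu (+1)  1911: Fri (+1)  1912: Sun (+2)  1913: Mon (+1)  1914: Tue (+1)
  1915: Wed (+1)  1916: Fri (+2)  1917: Sat (+1) ✓  1918: Sun (+1)  … (6 more years) …
  1925: Tue (+1)  1926: Wed (+1)  1927: Thu (+1)  1928: Sat (+2) ✓  1929: Sun (+1)
  1930: Mon (+1)  1931: Tue (+1)  1932: Thu (+2)  1933: Fri (+1)  1934: Sat (+1) ✓
  1935: Sun (+1)  1936: Tue (+2)  1937: Wed (+1)  1938: Thu (+1)
Saturday years: 1906, 1917, 1923, 1928, 1934 — 5 in total.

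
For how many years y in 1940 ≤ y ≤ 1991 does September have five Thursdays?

14

September has 30 days; it has five Thursdays when Thursday falls among the first (month-length − 28) days — i.e. when September 1 is one of Thursday/Wednesday.
September 1 by year: 1940:Sun 1941:Mon 1942:Tue 1943:Wed✓ 1944:Fri 1945:Sat 1946:Sun 1947:Mon 1948:Wed✓ 1949:Thu✓ 1950:Fri 1951:Sat 1952:Mon 1953:Tue 1954:Wed✓ …(22 more)… 1977:Thu✓ 1978:Fri 1979:Sat 1980:Mon 1981:Tue 1982:Wed✓ 1983:Thu✓ 1984:Sat 1985:Sun 1986:Mon 1987:Tue 1988:Thu✓ 1989:Fri 1990:Sat 1991:Sun
Years with five Thursdays: 1943, 1948, 1949, 1954, 1955, 1960, 1965, 1966, 1971, 1976, 1977, 1982, 1983, 1988 → 14.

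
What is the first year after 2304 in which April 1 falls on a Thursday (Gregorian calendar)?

2309

From one year to the next, a fixed date's weekday advances by 1, or by 2 when a Feb 29 lies between the two dates.
2304: April 1 is Friday.
2305: Saturday (+1)
2306: Sunday (+1)
2307: Monday (+1)
2308: Wednesday (+2)
2309: Thursday (+1)
April 1 falls on a Thursday in 2309.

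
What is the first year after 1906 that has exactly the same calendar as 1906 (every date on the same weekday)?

1917

Two years share a calendar iff Jan 1 falls on the same weekday and both are leap or both are common. 1906: Jan 1 is Monday, common year.
1907: Jan 1 Tuesday, common
1908: Jan 1 Wednesday, leap
1909: Jan 1 Friday, common
1910: Jan 1 Saturday, common
1911: Jan 1 Sunday, common
1912: Jan 1 Monday, leap
1913: Jan 1 Wednesday, common
1914: Jan 1 Thursday, common
1915: Jan 1 Friday, common
1916: Jan 1 Saturday, leap
1917: Jan 1 Monday, common
1917 matches on both conditions.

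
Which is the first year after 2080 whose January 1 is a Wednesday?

Jan 1 advances by 2 weekdays after a leap year and by 1 after a common year.
2080: Jan 1 is Monday (leap).
2081: Wednesday
2081 begins on a Wednesday

2081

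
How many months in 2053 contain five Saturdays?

A month of length L has five Saturdays iff its first Saturday is on day ≤ L−28 (so day 1–3 in a 31-day month, 1–2 in a 30-day month, day 1 in a leap February).
Checking each month of 2053: Jan starts Wed (31d); Feb starts Sat (28d); Mar starts Sat (31d) ✓; Apr starts Tue (30d); May starts Thu (31d) ✓; Jun starts Sun (30d); Jul starts Tue (31d); Aug starts Fri (31d) ✓; Sep starts Mon (30d); Oct starts Wed (31d); Nov starts Sat (30d) ✓; Dec starts Mon (31d).
Five-Saturday months: March, May, August, November → 4.

4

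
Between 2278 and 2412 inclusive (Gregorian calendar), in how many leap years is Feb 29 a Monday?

5

Leap years in 2278–2412: 33 of them.
Feb 29 weekday advances by 5 (mod 7) from one leap year to the next four years later (or differs when a century non-leap intervenes).
Leap-day weekdays: 2280:Sun 2284:Fri 2288:Wed 2292:Mon✓ 2296:Sat 2304:Mon✓ 2308:Sat 2312:Thu 2316:Tue 2320:Sun 2324:Fri 2328:Wed 2332:Mon✓ …(7 more)… 2364:Sat 2368:Thu 2372:Tue 2376:Sun 2380:Fri 2384:Wed 2388:Mon✓ 2392:Sat 2396:Thu 2400:Tue 2404:Sun 2408:Fri 2412:Wed
Monday: 2292, 2304, 2332, 2360, 2388 → 5.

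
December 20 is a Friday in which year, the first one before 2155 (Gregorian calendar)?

2154

From one year to the next, a fixed date's weekday advances by 1, or by 2 when a Feb 29 lies between the two dates.
2155: December 20 is Saturday.
2154: Friday (−1)
December 20 falls on a Friday in 2154.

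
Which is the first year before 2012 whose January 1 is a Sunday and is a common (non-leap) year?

Jan 1 advances by 2 weekdays after a leap year and by 1 after a common year.
2012: Jan 1 is Sunday (leap).
2011: Saturday
2010: Friday
2009: Thursday
2008: Tuesday (leap)
2007: Monday
2006: Sunday
2006 begins on a Sunday and is a common year.

2006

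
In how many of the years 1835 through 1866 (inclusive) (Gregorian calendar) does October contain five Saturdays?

14

October has 31 days; it has five Saturdays when Saturday falls among the first (month-length − 28) days — i.e. when October 1 is one of Saturday/Friday/Thursday.
October 1 by year: 1835:Thu✓ 1836:Sat✓ 1837:Sun 1838:Mon 1839:Tue 1840:Thu✓ 1841:Fri✓ 1842:Sat✓ 1843:Sun 1844:Tue 1845:Wed 1846:Thu✓ 1847:Fri✓ 1848:Sun 1849:Mon 1850:Tue 1851:Wed 1852:Fri✓ 1853:Sat✓ 1854:Sun 1855:Mon 1856:Wed 1857:Thu✓ 1858:Fri✓ 1859:Sat✓ 1860:Mon 1861:Tue 1862:Wed 1863:Thu✓ 1864:Sat✓ 1865:Sun 1866:Mon
Years with five Saturdays: 1835, 1836, 1840, 1841, 1842, 1846, 1847, 1852, 1853, 1857, 1858, 1859, 1863, 1864 → 14.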